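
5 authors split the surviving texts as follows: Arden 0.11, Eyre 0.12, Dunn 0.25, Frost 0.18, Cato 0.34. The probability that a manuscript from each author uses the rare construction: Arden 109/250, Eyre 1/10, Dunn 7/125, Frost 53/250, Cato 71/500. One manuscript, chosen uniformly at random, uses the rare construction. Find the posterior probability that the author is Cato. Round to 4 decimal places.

Compute prior × likelihood for every hypothesis:
  Arden: 0.11 × 0.436 = 0.04796
  Eyre: 0.12 × 0.1 = 0.012
  Dunn: 0.25 × 0.056 = 0.014
  Frost: 0.18 × 0.212 = 0.03816
  Cato: 0.34 × 0.142 = 0.04828
Normalizing constant = 0.1604.
P(Cato | evidence) = 0.04828 / 0.1604 ≈ 0.3010.

0.3010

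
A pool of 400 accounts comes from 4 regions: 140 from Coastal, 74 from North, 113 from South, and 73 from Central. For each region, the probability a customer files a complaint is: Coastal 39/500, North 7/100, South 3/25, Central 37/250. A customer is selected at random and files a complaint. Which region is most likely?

Prior × likelihood for each hypothesis:
  Coastal: 0.35 × 0.078 = 0.0273
  North: 0.185 × 0.07 = 0.01295
  South: 0.2825 × 0.12 = 0.0339
  Central: 0.1825 × 0.148 = 0.02701
Normalizing constant = 0.10116.
Largest term belongs to South, so South is most probable.

South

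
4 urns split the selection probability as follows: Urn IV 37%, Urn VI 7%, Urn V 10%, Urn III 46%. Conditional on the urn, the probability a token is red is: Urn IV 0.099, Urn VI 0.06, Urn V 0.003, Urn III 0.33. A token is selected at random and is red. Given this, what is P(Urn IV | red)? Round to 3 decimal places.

Prior × likelihood for each hypothesis:
  Urn IV: 0.37 × 0.099 = 0.03663
  Urn VI: 0.07 × 0.06 = 0.0042
  Urn V: 0.1 × 0.003 = 0.0003
  Urn III: 0.46 × 0.33 = 0.1518
Sum = 0.19293.
P(Urn IV | evidence) = 0.03663 / 0.19293 ≈ 0.190.

0.190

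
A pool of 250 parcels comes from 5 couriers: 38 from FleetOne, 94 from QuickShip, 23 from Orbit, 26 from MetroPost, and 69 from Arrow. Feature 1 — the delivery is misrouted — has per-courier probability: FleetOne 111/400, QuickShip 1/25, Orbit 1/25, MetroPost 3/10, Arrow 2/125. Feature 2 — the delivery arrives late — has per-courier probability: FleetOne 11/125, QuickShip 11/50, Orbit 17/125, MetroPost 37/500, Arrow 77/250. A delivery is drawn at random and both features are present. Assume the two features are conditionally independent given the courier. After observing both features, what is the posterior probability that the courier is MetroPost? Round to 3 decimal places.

Compute prior × likelihood for every hypothesis:
  FleetOne: 0.152 × 0.2775 × 0.088 = 0.00371184
  QuickShip: 0.376 × 0.04 × 0.22 = 0.0033088
  Orbit: 0.092 × 0.04 × 0.136 = 0.00050048
  MetroPost: 0.104 × 0.3 × 0.074 = 0.0023088
  Arrow: 0.276 × 0.016 × 0.308 = 0.001360128
Total = 0.011190048.
P(MetroPost | evidence) = 0.0023088 / 0.011190048 ≈ 0.206.

0.206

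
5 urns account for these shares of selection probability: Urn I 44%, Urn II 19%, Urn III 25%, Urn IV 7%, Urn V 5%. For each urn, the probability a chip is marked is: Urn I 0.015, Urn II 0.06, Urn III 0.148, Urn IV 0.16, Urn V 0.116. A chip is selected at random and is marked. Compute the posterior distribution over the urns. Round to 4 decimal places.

Urn I 0.0917, Urn II 0.1583, Urn III 0.5139, Urn IV 0.1556, Urn V 0.0806

Unnormalized posteriors (prior × likelihood):
  Urn I: 0.44 × 0.015 = 0.0066
  Urn II: 0.19 × 0.06 = 0.0114
  Urn III: 0.25 × 0.148 = 0.037
  Urn IV: 0.07 × 0.16 = 0.0112
  Urn V: 0.05 × 0.116 = 0.0058
Total = 0.072.
P(Urn I | marked) = 0.0066/0.072 ≈ 0.0917
P(Urn II | marked) = 0.0114/0.072 ≈ 0.1583
P(Urn III | marked) = 0.037/0.072 ≈ 0.5139
P(Urn IV | marked) = 0.0112/0.072 ≈ 0.1556
P(Urn V | marked) = 0.0058/0.072 ≈ 0.0806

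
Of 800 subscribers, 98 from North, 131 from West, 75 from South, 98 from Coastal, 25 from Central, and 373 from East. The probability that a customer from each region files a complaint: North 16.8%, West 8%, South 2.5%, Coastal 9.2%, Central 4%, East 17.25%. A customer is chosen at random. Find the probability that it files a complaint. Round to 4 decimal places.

0.1290

Unnormalized posteriors (prior × likelihood):
  North: 0.1225 × 0.168 = 0.02058
  West: 0.16375 × 0.08 = 0.0131
  South: 0.09375 × 0.025 = 0.00234375
  Coastal: 0.1225 × 0.092 = 0.01127
  Central: 0.03125 × 0.04 = 0.00125
  East: 0.46625 × 0.1725 = 0.080428125
P(complaint) = 0.02058 + 0.0131 + 0.00234375 + 0.01127 + 0.00125 + 0.080428125 = 0.128971875 → 0.1290.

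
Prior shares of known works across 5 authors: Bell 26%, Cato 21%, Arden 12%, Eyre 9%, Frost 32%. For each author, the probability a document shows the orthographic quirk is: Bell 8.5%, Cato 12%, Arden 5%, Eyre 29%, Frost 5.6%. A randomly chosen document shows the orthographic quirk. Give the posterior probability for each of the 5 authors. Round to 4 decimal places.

By Bayes' rule, posterior ∝ prior × likelihood:
  Bell: 0.26 × 0.085 = 0.0221
  Cato: 0.21 × 0.12 = 0.0252
  Arden: 0.12 × 0.05 = 0.006
  Eyre: 0.09 × 0.29 = 0.0261
  Frost: 0.32 × 0.056 = 0.01792
Normalizing constant = 0.09732.
P(Bell | quirk) = 0.0221/0.09732 ≈ 0.2271
P(Cato | quirk) = 0.0252/0.09732 ≈ 0.2589
P(Arden | quirk) = 0.006/0.09732 ≈ 0.0617
P(Eyre | quirk) = 0.0261/0.09732 ≈ 0.2682
P(Frost | quirk) = 0.01792/0.09732 ≈ 0.1841

Bell 0.2271, Cato 0.2589, Arden 0.0617, Eyre 0.2682, Frost 0.1841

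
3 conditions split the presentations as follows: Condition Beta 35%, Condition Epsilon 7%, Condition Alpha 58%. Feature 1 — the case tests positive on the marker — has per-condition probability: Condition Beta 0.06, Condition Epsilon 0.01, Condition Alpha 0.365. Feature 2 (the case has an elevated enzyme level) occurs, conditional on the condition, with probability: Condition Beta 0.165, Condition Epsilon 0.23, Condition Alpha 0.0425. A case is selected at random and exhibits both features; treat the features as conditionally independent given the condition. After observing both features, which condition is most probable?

Condition Alpha

Prior × likelihood for each hypothesis:
  Condition Beta: 0.35 × 0.06 × 0.165 = 0.003465
  Condition Epsilon: 0.07 × 0.01 × 0.23 = 0.000161
  Condition Alpha: 0.58 × 0.365 × 0.0425 = 0.00899725
Total = 0.01262325.
Largest term belongs to Condition Alpha, so Condition Alpha is most probable.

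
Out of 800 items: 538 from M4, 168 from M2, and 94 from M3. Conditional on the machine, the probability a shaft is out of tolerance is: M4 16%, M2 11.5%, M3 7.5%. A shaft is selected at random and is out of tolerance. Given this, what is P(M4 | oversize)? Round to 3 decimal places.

Unnormalized posteriors (prior × likelihood):
  M4: 0.6725 × 0.16 = 0.1076
  M2: 0.21 × 0.115 = 0.02415
  M3: 0.1175 × 0.075 = 0.0088125
Total = 0.1405625.
P(M4 | evidence) = 0.1076 / 0.1405625 ≈ 0.765.

0.765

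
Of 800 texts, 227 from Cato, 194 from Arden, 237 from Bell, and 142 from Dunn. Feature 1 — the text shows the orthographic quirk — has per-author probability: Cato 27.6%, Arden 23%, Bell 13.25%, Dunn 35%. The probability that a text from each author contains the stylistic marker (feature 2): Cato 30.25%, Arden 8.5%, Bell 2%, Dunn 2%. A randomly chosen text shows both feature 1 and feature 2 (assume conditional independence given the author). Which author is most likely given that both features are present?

Cato

Compute prior × likelihood for every hypothesis:
  Cato: 0.28375 × 0.276 × 0.3025 = 0.0236902875
  Arden: 0.2425 × 0.23 × 0.085 = 0.004740875
  Bell: 0.29625 × 0.1325 × 0.02 = 0.0007850625
  Dunn: 0.1775 × 0.35 × 0.02 = 0.0012425
Normalizing constant = 0.030458725.
Largest term belongs to Cato, so Cato is most probable.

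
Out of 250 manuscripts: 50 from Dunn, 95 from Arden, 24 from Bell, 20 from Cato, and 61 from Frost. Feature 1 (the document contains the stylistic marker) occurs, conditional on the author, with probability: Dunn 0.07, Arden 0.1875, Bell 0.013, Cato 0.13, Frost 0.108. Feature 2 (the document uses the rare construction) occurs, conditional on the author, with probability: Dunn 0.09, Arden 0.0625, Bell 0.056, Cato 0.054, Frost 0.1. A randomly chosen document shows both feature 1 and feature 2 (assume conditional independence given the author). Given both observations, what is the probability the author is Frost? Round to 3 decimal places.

Prior × likelihood for each hypothesis:
  Dunn: 0.2 × 0.07 × 0.09 = 0.00126
  Arden: 0.38 × 0.1875 × 0.0625 = 0.004453125
  Bell: 0.096 × 0.013 × 0.056 = 0.000069888
  Cato: 0.08 × 0.13 × 0.054 = 0.0005616
  Frost: 0.244 × 0.108 × 0.1 = 0.0026352
Total = 0.008979813.
P(Frost | evidence) = 0.0026352 / 0.008979813 ≈ 0.293.

0.293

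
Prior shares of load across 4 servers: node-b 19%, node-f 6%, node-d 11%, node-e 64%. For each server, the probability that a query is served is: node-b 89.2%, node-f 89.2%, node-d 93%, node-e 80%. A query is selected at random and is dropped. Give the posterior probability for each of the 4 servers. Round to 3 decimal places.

node-b 0.126, node-f 0.040, node-d 0.047, node-e 0.787

Taking complements, P(dropped | each) = node-b 0.108, node-f 0.108, node-d 0.07, node-e 0.2.
By Bayes' rule, posterior ∝ prior × likelihood:
  node-b: 0.19 × 0.108 = 0.02052
  node-f: 0.06 × 0.108 = 0.00648
  node-d: 0.11 × 0.07 = 0.0077
  node-e: 0.64 × 0.2 = 0.128
Sum = 0.1627.
P(node-b | dropped) = 0.02052/0.1627 ≈ 0.126
P(node-f | dropped) = 0.00648/0.1627 ≈ 0.040
P(node-d | dropped) = 0.0077/0.1627 ≈ 0.047
P(node-e | dropped) = 0.128/0.1627 ≈ 0.787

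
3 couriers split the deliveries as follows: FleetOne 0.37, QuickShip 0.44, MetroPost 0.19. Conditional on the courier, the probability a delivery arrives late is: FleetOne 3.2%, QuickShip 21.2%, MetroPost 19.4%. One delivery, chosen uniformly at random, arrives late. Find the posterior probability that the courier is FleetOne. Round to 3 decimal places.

0.083

By Bayes' rule, posterior ∝ prior × likelihood:
  FleetOne: 0.37 × 0.032 = 0.01184
  QuickShip: 0.44 × 0.212 = 0.09328
  MetroPost: 0.19 × 0.194 = 0.03686
Total = 0.14198.
P(FleetOne | evidence) = 0.01184 / 0.14198 ≈ 0.083.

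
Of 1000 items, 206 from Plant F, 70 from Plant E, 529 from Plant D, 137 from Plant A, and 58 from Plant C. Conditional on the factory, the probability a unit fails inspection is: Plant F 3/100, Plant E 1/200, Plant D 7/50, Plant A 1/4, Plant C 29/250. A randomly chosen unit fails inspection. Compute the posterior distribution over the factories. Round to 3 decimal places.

By Bayes' rule, posterior ∝ prior × likelihood:
  Plant F: 0.206 × 0.03 = 0.00618
  Plant E: 0.07 × 0.005 = 0.00035
  Plant D: 0.529 × 0.14 = 0.07406
  Plant A: 0.137 × 0.25 = 0.03425
  Plant C: 0.058 × 0.116 = 0.006728
Total = 0.121568.
P(Plant F | nonconforming) = 0.00618/0.121568 ≈ 0.051
P(Plant E | nonconforming) = 0.00035/0.121568 ≈ 0.003
P(Plant D | nonconforming) = 0.07406/0.121568 ≈ 0.609
P(Plant A | nonconforming) = 0.03425/0.121568 ≈ 0.282
P(Plant C | nonconforming) = 0.006728/0.121568 ≈ 0.055
(Check: 0.051+0.003+0.609+0.282+0.055 = 1.000.)

Plant F 0.051, Plant E 0.003, Plant D 0.609, Plant A 0.282, Plant C 0.055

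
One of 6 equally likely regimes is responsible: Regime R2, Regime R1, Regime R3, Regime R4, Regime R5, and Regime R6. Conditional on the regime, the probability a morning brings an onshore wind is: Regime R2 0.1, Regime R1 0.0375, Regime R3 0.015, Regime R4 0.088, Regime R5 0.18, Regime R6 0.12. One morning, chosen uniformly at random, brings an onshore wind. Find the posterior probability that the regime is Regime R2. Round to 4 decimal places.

With a uniform prior (1/6 each), posterior ∝ likelihood:
  Regime R2: 0.1
  Regime R1: 0.0375
  Regime R3: 0.015
  Regime R4: 0.088
  Regime R5: 0.18
  Regime R6: 0.12
Total = 0.5405.
P(Regime R2 | evidence) = 0.1 / 0.5405 ≈ 0.1850.

0.1850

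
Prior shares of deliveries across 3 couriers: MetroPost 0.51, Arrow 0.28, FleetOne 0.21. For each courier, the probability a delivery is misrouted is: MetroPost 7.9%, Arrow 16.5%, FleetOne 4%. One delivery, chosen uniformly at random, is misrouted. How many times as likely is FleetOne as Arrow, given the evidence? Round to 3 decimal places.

0.182

Prior × likelihood for each hypothesis:
  MetroPost: 0.51 × 0.079 = 0.04029
  Arrow: 0.28 × 0.165 = 0.0462
  FleetOne: 0.21 × 0.04 = 0.0084
Sum = 0.09489.
The ratio is 0.0084 / 0.0462 (the normalizer cancels) = 0.182.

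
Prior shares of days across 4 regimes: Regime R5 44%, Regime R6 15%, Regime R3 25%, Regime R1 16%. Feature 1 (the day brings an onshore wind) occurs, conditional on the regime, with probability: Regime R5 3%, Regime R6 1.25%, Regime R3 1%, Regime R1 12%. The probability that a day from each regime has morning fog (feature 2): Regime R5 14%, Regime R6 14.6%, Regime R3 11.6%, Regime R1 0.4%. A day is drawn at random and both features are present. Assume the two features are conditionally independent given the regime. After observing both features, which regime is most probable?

Regime R5

By Bayes' rule, posterior ∝ prior × likelihood:
  Regime R5: 0.44 × 0.03 × 0.14 = 0.001848
  Regime R6: 0.15 × 0.0125 × 0.146 = 0.00027375
  Regime R3: 0.25 × 0.01 × 0.116 = 0.00029
  Regime R1: 0.16 × 0.12 × 0.004 = 0.0000768
Total = 0.00248855.
Largest term belongs to Regime R5, so Regime R5 is most probable.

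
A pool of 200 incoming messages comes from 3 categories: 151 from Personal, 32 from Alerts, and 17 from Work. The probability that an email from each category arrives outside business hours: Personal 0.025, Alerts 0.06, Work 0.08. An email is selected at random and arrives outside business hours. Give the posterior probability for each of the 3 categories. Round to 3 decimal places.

Personal 0.535, Alerts 0.272, Work 0.193

By Bayes' rule, posterior ∝ prior × likelihood:
  Personal: 0.755 × 0.025 = 0.018875
  Alerts: 0.16 × 0.06 = 0.0096
  Work: 0.085 × 0.08 = 0.0068
Sum = 0.035275.
P(Personal | off-hours) = 0.018875/0.035275 ≈ 0.535
P(Alerts | off-hours) = 0.0096/0.035275 ≈ 0.272
P(Work | off-hours) = 0.0068/0.035275 ≈ 0.193
(Check: 0.535+0.272+0.193 = 1.000.)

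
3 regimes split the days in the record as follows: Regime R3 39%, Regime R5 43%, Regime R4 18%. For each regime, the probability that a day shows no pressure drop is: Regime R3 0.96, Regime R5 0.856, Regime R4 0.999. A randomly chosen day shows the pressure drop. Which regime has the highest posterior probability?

Regime R5

Taking complements, P(drop | each) = Regime R3 0.04, Regime R5 0.144, Regime R4 0.001.
Unnormalized posteriors (prior × likelihood):
  Regime R3: 0.39 × 0.04 = 0.0156
  Regime R5: 0.43 × 0.144 = 0.06192
  Regime R4: 0.18 × 0.001 = 0.00018
Total = 0.0777.
Largest term belongs to Regime R5, so Regime R5 is most probable.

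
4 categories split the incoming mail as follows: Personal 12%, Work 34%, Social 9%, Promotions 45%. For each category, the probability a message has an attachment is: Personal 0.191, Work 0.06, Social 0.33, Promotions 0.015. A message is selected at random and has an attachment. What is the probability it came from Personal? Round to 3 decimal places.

Unnormalized posteriors (prior × likelihood):
  Personal: 0.12 × 0.191 = 0.02292
  Work: 0.34 × 0.06 = 0.0204
  Social: 0.09 × 0.33 = 0.0297
  Promotions: 0.45 × 0.015 = 0.00675
Sum = 0.07977.
P(Personal | evidence) = 0.02292 / 0.07977 ≈ 0.287.

0.287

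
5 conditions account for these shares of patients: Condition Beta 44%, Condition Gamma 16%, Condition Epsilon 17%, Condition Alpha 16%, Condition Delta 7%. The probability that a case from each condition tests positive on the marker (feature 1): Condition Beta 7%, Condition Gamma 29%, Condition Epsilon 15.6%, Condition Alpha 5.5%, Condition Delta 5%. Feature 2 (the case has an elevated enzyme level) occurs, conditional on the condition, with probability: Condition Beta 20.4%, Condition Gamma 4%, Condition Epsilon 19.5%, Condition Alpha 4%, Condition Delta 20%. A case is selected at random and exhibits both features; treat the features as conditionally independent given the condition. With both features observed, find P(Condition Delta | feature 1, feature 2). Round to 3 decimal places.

0.049

Prior × likelihood for each hypothesis:
  Condition Beta: 0.44 × 0.07 × 0.204 = 0.0062832
  Condition Gamma: 0.16 × 0.29 × 0.04 = 0.001856
  Condition Epsilon: 0.17 × 0.156 × 0.195 = 0.0051714
  Condition Alpha: 0.16 × 0.055 × 0.04 = 0.000352
  Condition Delta: 0.07 × 0.05 × 0.2 = 0.0007
Normalizing constant = 0.0143626.
P(Condition Delta | evidence) = 0.0007 / 0.0143626 ≈ 0.049.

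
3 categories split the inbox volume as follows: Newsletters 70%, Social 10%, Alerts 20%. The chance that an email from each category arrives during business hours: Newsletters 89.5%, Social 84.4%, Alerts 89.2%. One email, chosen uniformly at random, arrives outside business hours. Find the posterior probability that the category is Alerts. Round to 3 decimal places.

Taking complements, P(off-hours | each) = Newsletters 0.105, Social 0.156, Alerts 0.108.
Compute prior × likelihood for every hypothesis:
  Newsletters: 0.7 × 0.105 = 0.0735
  Social: 0.1 × 0.156 = 0.0156
  Alerts: 0.2 × 0.108 = 0.0216
Normalizing constant = 0.1107.
P(Alerts | evidence) = 0.0216 / 0.1107 ≈ 0.195.

0.195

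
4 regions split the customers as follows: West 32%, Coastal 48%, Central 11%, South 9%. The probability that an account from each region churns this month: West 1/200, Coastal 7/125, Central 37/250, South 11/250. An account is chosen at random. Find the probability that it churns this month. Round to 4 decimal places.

Unnormalized posteriors (prior × likelihood):
  West: 0.32 × 0.005 = 0.0016
  Coastal: 0.48 × 0.056 = 0.02688
  Central: 0.11 × 0.148 = 0.01628
  South: 0.09 × 0.044 = 0.00396
P(churn) = 0.0016 + 0.02688 + 0.01628 + 0.00396 = 0.04872 → 0.0487.

0.0487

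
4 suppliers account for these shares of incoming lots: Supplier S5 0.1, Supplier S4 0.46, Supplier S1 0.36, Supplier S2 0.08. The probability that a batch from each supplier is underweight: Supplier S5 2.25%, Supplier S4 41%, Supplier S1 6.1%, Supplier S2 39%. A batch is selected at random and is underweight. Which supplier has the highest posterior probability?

Supplier S4

Compute prior × likelihood for every hypothesis:
  Supplier S5: 0.1 × 0.0225 = 0.00225
  Supplier S4: 0.46 × 0.41 = 0.1886
  Supplier S1: 0.36 × 0.061 = 0.02196
  Supplier S2: 0.08 × 0.39 = 0.0312
Sum = 0.24401.
Largest term belongs to Supplier S4, so Supplier S4 is most probable.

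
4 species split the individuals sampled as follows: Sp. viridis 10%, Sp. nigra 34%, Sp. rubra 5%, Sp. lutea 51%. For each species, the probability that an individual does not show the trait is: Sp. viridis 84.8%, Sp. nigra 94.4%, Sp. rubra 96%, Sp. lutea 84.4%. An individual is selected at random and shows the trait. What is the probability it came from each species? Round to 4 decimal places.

Taking complements, P(trait | each) = Sp. viridis 0.152, Sp. nigra 0.056, Sp. rubra 0.04, Sp. lutea 0.156.
By Bayes' rule, posterior ∝ prior × likelihood:
  Sp. viridis: 0.1 × 0.152 = 0.0152
  Sp. nigra: 0.34 × 0.056 = 0.01904
  Sp. rubra: 0.05 × 0.04 = 0.002
  Sp. lutea: 0.51 × 0.156 = 0.07956
Sum = 0.1158.
P(Sp. viridis | trait) = 0.0152/0.1158 ≈ 0.1313
P(Sp. nigra | trait) = 0.01904/0.1158 ≈ 0.1644
P(Sp. rubra | trait) = 0.002/0.1158 ≈ 0.0173
P(Sp. lutea | trait) = 0.07956/0.1158 ≈ 0.6870

Sp. viridis 0.1313, Sp. nigra 0.1644, Sp. rubra 0.0173, Sp. lutea 0.6870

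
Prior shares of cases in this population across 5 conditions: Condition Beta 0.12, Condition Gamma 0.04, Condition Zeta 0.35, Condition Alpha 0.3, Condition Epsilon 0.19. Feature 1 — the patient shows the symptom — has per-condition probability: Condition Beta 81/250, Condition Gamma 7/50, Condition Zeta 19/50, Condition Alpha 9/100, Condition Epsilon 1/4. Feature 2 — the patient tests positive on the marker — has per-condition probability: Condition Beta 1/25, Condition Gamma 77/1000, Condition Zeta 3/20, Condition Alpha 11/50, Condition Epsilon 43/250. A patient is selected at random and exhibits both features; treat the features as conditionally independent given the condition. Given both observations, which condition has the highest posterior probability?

Unnormalized posteriors (prior × likelihood):
  Condition Beta: 0.12 × 0.324 × 0.04 = 0.0015552
  Condition Gamma: 0.04 × 0.14 × 0.077 = 0.0004312
  Condition Zeta: 0.35 × 0.38 × 0.15 = 0.01995
  Condition Alpha: 0.3 × 0.09 × 0.22 = 0.00594
  Condition Epsilon: 0.19 × 0.25 × 0.172 = 0.00817
Sum = 0.0360464.
Largest term belongs to Condition Zeta, so Condition Zeta is most probable.

Condition Zeta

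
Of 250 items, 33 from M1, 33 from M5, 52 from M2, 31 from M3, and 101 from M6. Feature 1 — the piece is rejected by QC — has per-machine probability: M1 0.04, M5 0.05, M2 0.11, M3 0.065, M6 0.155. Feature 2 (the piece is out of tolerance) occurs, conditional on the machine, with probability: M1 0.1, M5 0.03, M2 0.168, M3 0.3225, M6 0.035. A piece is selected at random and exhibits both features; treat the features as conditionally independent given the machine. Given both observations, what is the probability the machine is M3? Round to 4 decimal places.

Unnormalized posteriors (prior × likelihood):
  M1: 0.132 × 0.04 × 0.1 = 0.000528
  M5: 0.132 × 0.05 × 0.03 = 0.000198
  M2: 0.208 × 0.11 × 0.168 = 0.00384384
  M3: 0.124 × 0.065 × 0.3225 = 0.00259935
  M6: 0.404 × 0.155 × 0.035 = 0.0021917
Sum = 0.00936089.
P(M3 | evidence) = 0.00259935 / 0.00936089 ≈ 0.2777.

0.2777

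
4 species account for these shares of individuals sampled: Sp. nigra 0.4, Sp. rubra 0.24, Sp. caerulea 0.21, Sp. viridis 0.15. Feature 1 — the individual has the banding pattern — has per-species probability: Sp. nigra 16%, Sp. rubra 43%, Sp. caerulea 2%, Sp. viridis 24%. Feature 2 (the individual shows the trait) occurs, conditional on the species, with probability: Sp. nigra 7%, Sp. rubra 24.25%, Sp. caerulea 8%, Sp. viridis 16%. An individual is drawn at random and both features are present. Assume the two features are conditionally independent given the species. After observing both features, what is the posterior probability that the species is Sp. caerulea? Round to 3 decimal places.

0.009

Unnormalized posteriors (prior × likelihood):
  Sp. nigra: 0.4 × 0.16 × 0.07 = 0.00448
  Sp. rubra: 0.24 × 0.43 × 0.2425 = 0.025026
  Sp. caerulea: 0.21 × 0.02 × 0.08 = 0.000336
  Sp. viridis: 0.15 × 0.24 × 0.16 = 0.00576
Normalizing constant = 0.035602.
P(Sp. caerulea | evidence) = 0.000336 / 0.035602 ≈ 0.009.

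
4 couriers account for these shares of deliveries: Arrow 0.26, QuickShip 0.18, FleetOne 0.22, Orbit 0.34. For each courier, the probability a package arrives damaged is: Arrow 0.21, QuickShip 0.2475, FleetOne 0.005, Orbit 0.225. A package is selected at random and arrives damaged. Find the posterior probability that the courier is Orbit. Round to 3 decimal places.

0.433

Compute prior × likelihood for every hypothesis:
  Arrow: 0.26 × 0.21 = 0.0546
  QuickShip: 0.18 × 0.2475 = 0.04455
  FleetOne: 0.22 × 0.005 = 0.0011
  Orbit: 0.34 × 0.225 = 0.0765
Total = 0.17675.
P(Orbit | evidence) = 0.0765 / 0.17675 ≈ 0.433.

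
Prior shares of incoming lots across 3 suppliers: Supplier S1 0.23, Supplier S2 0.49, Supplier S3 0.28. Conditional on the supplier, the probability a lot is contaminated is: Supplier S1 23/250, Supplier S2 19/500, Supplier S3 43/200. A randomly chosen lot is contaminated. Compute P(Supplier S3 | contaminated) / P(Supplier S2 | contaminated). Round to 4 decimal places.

3.2331

Compute prior × likelihood for every hypothesis:
  Supplier S1: 0.23 × 0.092 = 0.02116
  Supplier S2: 0.49 × 0.038 = 0.01862
  Supplier S3: 0.28 × 0.215 = 0.0602
Total = 0.09998.
The ratio is 0.0602 / 0.01862 (the normalizer cancels) = 3.2331.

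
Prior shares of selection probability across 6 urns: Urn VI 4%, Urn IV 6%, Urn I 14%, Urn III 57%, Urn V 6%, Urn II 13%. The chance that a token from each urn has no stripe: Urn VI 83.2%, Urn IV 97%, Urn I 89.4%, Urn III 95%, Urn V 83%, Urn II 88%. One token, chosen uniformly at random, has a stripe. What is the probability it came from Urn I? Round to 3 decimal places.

Taking complements, P(striped | each) = Urn VI 0.168, Urn IV 0.03, Urn I 0.106, Urn III 0.05, Urn V 0.17, Urn II 0.12.
Compute prior × likelihood for every hypothesis:
  Urn VI: 0.04 × 0.168 = 0.00672
  Urn IV: 0.06 × 0.03 = 0.0018
  Urn I: 0.14 × 0.106 = 0.01484
  Urn III: 0.57 × 0.05 = 0.0285
  Urn V: 0.06 × 0.17 = 0.0102
  Urn II: 0.13 × 0.12 = 0.0156
Total = 0.07766.
P(Urn I | evidence) = 0.01484 / 0.07766 ≈ 0.191.

0.191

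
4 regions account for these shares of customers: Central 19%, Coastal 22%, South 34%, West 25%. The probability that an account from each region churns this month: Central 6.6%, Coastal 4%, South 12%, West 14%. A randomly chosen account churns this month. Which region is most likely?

Prior × likelihood for each hypothesis:
  Central: 0.19 × 0.066 = 0.01254
  Coastal: 0.22 × 0.04 = 0.0088
  South: 0.34 × 0.12 = 0.0408
  West: 0.25 × 0.14 = 0.035
Normalizing constant = 0.09714.
Largest term belongs to South, so South is most probable.

South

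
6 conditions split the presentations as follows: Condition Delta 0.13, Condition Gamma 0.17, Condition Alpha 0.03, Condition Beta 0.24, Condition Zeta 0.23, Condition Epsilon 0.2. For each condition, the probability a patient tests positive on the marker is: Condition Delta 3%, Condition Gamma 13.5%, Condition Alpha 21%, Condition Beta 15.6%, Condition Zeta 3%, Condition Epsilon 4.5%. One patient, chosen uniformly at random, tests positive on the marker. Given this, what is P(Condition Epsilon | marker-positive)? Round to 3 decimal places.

0.104

Prior × likelihood for each hypothesis:
  Condition Delta: 0.13 × 0.03 = 0.0039
  Condition Gamma: 0.17 × 0.135 = 0.02295
  Condition Alpha: 0.03 × 0.21 = 0.0063
  Condition Beta: 0.24 × 0.156 = 0.03744
  Condition Zeta: 0.23 × 0.03 = 0.0069
  Condition Epsilon: 0.2 × 0.045 = 0.009
Normalizing constant = 0.08649.
P(Condition Epsilon | evidence) = 0.009 / 0.08649 ≈ 0.104.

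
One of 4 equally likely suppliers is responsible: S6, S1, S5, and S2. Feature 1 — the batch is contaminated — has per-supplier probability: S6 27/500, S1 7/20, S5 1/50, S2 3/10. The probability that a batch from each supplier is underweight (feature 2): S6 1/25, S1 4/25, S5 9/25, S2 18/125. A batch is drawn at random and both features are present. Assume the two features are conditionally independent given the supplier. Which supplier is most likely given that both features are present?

With a uniform prior (1/4 each), posterior ∝ likelihood:
  S6: 0.054 × 0.04 = 0.00216
  S1: 0.35 × 0.16 = 0.056
  S5: 0.02 × 0.36 = 0.0072
  S2: 0.3 × 0.144 = 0.0432
Sum = 0.10856.
Largest term belongs to S1, so S1 is most probable.

S1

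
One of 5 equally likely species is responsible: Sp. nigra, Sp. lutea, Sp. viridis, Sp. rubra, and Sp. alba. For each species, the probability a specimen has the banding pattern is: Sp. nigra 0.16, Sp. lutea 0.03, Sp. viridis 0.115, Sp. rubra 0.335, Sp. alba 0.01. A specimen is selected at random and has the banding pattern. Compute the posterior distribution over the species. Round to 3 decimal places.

Since the prior is uniform, the posterior is proportional to the likelihood:
  Sp. nigra: 0.16
  Sp. lutea: 0.03
  Sp. viridis: 0.115
  Sp. rubra: 0.335
  Sp. alba: 0.01
Normalizing constant = 0.65.
P(Sp. nigra | banded) = 0.16/0.65 ≈ 0.246
P(Sp. lutea | banded) = 0.03/0.65 ≈ 0.046
P(Sp. viridis | banded) = 0.115/0.65 ≈ 0.177
P(Sp. rubra | banded) = 0.335/0.65 ≈ 0.515
P(Sp. alba | banded) = 0.01/0.65 ≈ 0.015

Sp. nigra 0.246, Sp. lutea 0.046, Sp. viridis 0.177, Sp. rubra 0.515, Sp. alba 0.015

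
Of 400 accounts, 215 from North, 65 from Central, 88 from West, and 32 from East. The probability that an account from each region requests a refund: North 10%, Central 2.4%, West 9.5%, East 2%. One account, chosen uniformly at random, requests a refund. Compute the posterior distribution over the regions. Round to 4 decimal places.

North 0.6706, Central 0.0487, West 0.2608, East 0.0200

By Bayes' rule, posterior ∝ prior × likelihood:
  North: 0.5375 × 0.1 = 0.05375
  Central: 0.1625 × 0.024 = 0.0039
  West: 0.22 × 0.095 = 0.0209
  East: 0.08 × 0.02 = 0.0016
Total = 0.08015.
P(North | refund) = 0.05375/0.08015 ≈ 0.6706
P(Central | refund) = 0.0039/0.08015 ≈ 0.0487
P(West | refund) = 0.0209/0.08015 ≈ 0.2608
P(East | refund) = 0.0016/0.08015 ≈ 0.0200
(Check: 0.6706+0.0487+0.2608+0.0200 = 1.0001.)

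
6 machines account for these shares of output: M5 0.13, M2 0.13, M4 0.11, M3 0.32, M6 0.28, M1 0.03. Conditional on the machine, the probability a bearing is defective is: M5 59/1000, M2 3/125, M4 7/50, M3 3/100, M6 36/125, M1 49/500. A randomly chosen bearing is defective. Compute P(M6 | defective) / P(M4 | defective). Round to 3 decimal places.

5.236

Compute prior × likelihood for every hypothesis:
  M5: 0.13 × 0.059 = 0.00767
  M2: 0.13 × 0.024 = 0.00312
  M4: 0.11 × 0.14 = 0.0154
  M3: 0.32 × 0.03 = 0.0096
  M6: 0.28 × 0.288 = 0.08064
  M1: 0.03 × 0.098 = 0.00294
Normalizing constant = 0.11937.
The ratio is 0.08064 / 0.0154 (the normalizer cancels) = 5.236.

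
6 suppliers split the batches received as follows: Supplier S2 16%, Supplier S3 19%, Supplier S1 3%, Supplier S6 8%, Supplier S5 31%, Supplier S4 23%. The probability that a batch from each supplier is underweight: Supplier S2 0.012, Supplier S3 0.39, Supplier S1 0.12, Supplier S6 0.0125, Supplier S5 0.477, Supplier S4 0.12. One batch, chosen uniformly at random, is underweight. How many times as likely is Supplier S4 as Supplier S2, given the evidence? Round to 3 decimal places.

14.375

Compute prior × likelihood for every hypothesis:
  Supplier S2: 0.16 × 0.012 = 0.00192
  Supplier S3: 0.19 × 0.39 = 0.0741
  Supplier S1: 0.03 × 0.12 = 0.0036
  Supplier S6: 0.08 × 0.0125 = 0.001
  Supplier S5: 0.31 × 0.477 = 0.14787
  Supplier S4: 0.23 × 0.12 = 0.0276
Normalizing constant = 0.25609.
The ratio is 0.0276 / 0.00192 (the normalizer cancels) = 14.375.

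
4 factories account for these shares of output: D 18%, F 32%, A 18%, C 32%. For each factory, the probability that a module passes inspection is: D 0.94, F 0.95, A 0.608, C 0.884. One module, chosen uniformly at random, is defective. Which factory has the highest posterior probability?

Taking complements, P(defective | each) = D 0.06, F 0.05, A 0.392, C 0.116.
By Bayes' rule, posterior ∝ prior × likelihood:
  D: 0.18 × 0.06 = 0.0108
  F: 0.32 × 0.05 = 0.016
  A: 0.18 × 0.392 = 0.07056
  C: 0.32 × 0.116 = 0.03712
Normalizing constant = 0.13448.
Largest term belongs to A, so A is most probable.

A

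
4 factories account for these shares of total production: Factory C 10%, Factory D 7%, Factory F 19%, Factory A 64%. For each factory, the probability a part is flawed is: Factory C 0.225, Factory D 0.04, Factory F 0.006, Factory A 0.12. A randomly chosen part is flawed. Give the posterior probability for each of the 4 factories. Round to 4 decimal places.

Compute prior × likelihood for every hypothesis:
  Factory C: 0.1 × 0.225 = 0.0225
  Factory D: 0.07 × 0.04 = 0.0028
  Factory F: 0.19 × 0.006 = 0.00114
  Factory A: 0.64 × 0.12 = 0.0768
Total = 0.10324.
P(Factory C | flawed) = 0.0225/0.10324 ≈ 0.2179
P(Factory D | flawed) = 0.0028/0.10324 ≈ 0.0271
P(Factory F | flawed) = 0.00114/0.10324 ≈ 0.0110
P(Factory A | flawed) = 0.0768/0.10324 ≈ 0.7439
(Check: 0.2179+0.0271+0.0110+0.7439 = 0.9999.)

Factory C 0.2179, Factory D 0.0271, Factory F 0.0110, Factory A 0.7439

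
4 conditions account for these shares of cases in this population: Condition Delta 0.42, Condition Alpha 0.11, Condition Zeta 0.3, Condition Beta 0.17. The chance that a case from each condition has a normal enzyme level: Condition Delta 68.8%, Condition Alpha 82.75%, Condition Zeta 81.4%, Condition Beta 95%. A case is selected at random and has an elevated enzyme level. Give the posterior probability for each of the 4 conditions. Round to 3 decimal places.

Taking complements, P(elevated | each) = Condition Delta 0.312, Condition Alpha 0.1725, Condition Zeta 0.186, Condition Beta 0.05.
Unnormalized posteriors (prior × likelihood):
  Condition Delta: 0.42 × 0.312 = 0.13104
  Condition Alpha: 0.11 × 0.1725 = 0.018975
  Condition Zeta: 0.3 × 0.186 = 0.0558
  Condition Beta: 0.17 × 0.05 = 0.0085
Normalizing constant = 0.214315.
P(Condition Delta | elevated) = 0.13104/0.214315 ≈ 0.611
P(Condition Alpha | elevated) = 0.018975/0.214315 ≈ 0.089
P(Condition Zeta | elevated) = 0.0558/0.214315 ≈ 0.260
P(Condition Beta | elevated) = 0.0085/0.214315 ≈ 0.040
(Check: 0.611+0.089+0.260+0.040 = 1.000.)

Condition Delta 0.611, Condition Alpha 0.089, Condition Zeta 0.260, Condition Beta 0.040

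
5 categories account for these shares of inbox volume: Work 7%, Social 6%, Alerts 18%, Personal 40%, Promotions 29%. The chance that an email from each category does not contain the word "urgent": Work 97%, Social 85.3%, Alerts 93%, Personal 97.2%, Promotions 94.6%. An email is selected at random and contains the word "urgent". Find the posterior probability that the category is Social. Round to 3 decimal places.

Taking complements, P(urgent-flag | each) = Work 0.03, Social 0.147, Alerts 0.07, Personal 0.028, Promotions 0.054.
Prior × likelihood for each hypothesis:
  Work: 0.07 × 0.03 = 0.0021
  Social: 0.06 × 0.147 = 0.00882
  Alerts: 0.18 × 0.07 = 0.0126
  Personal: 0.4 × 0.028 = 0.0112
  Promotions: 0.29 × 0.054 = 0.01566
Normalizing constant = 0.05038.
P(Social | evidence) = 0.00882 / 0.05038 ≈ 0.175.

0.175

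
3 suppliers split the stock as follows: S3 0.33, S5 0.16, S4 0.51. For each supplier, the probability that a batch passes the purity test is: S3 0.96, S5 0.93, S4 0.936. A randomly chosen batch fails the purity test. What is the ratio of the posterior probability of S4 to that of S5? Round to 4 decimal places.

Taking complements, P(off-spec | each) = S3 0.04, S5 0.07, S4 0.064.
Prior × likelihood for each hypothesis:
  S3: 0.33 × 0.04 = 0.0132
  S5: 0.16 × 0.07 = 0.0112
  S4: 0.51 × 0.064 = 0.03264
Normalizing constant = 0.05704.
The ratio is 0.03264 / 0.0112 (the normalizer cancels) = 2.9143.

2.9143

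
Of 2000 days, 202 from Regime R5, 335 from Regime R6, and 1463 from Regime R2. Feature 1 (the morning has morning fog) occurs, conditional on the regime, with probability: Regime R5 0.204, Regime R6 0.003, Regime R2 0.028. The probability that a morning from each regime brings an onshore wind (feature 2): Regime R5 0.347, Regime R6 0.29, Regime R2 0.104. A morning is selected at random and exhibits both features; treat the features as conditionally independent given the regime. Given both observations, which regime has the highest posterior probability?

Unnormalized posteriors (prior × likelihood):
  Regime R5: 0.101 × 0.204 × 0.347 = 0.007149588
  Regime R6: 0.1675 × 0.003 × 0.29 = 0.000145725
  Regime R2: 0.7315 × 0.028 × 0.104 = 0.002130128
Sum = 0.009425441.
Largest term belongs to Regime R5, so Regime R5 is most probable.

Regime R5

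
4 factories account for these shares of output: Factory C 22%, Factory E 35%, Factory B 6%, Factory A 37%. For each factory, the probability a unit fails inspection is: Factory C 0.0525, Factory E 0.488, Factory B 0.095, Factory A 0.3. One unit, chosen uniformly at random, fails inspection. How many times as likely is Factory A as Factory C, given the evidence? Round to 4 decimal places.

9.6104

Prior × likelihood for each hypothesis:
  Factory C: 0.22 × 0.0525 = 0.01155
  Factory E: 0.35 × 0.488 = 0.1708
  Factory B: 0.06 × 0.095 = 0.0057
  Factory A: 0.37 × 0.3 = 0.111
Normalizing constant = 0.29905.
The ratio is 0.111 / 0.01155 (the normalizer cancels) = 9.6104.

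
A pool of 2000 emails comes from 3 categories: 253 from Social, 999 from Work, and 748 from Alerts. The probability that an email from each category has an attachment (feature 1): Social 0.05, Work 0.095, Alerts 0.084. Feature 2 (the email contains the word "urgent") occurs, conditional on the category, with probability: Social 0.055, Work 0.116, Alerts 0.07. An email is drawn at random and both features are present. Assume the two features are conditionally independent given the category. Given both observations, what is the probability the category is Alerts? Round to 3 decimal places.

0.273

Unnormalized posteriors (prior × likelihood):
  Social: 0.1265 × 0.05 × 0.055 = 0.000347875
  Work: 0.4995 × 0.095 × 0.116 = 0.00550449
  Alerts: 0.374 × 0.084 × 0.07 = 0.00219912
Total = 0.008051485.
P(Alerts | evidence) = 0.00219912 / 0.008051485 ≈ 0.273.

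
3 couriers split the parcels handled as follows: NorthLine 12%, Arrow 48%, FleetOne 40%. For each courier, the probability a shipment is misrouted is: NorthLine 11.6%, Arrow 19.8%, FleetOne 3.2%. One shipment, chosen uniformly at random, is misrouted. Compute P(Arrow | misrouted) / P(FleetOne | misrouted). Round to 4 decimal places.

By Bayes' rule, posterior ∝ prior × likelihood:
  NorthLine: 0.12 × 0.116 = 0.01392
  Arrow: 0.48 × 0.198 = 0.09504
  FleetOne: 0.4 × 0.032 = 0.0128
Sum = 0.12176.
The ratio is 0.09504 / 0.0128 (the normalizer cancels) = 7.4250.

7.4250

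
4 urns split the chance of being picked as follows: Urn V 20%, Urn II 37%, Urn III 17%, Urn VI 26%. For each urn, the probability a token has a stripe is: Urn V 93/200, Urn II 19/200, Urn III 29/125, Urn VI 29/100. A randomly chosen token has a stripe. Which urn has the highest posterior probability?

Urn V

Compute prior × likelihood for every hypothesis:
  Urn V: 0.2 × 0.465 = 0.093
  Urn II: 0.37 × 0.095 = 0.03515
  Urn III: 0.17 × 0.232 = 0.03944
  Urn VI: 0.26 × 0.29 = 0.0754
Sum = 0.24299.
Largest term belongs to Urn V, so Urn V is most probable.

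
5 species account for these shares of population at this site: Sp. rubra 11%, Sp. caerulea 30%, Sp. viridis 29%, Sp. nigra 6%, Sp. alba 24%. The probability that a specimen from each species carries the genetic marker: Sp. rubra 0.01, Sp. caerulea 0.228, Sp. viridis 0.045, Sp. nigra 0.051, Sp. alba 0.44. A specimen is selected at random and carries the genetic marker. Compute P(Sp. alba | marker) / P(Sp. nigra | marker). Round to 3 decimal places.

Unnormalized posteriors (prior × likelihood):
  Sp. rubra: 0.11 × 0.01 = 0.0011
  Sp. caerulea: 0.3 × 0.228 = 0.0684
  Sp. viridis: 0.29 × 0.045 = 0.01305
  Sp. nigra: 0.06 × 0.051 = 0.00306
  Sp. alba: 0.24 × 0.44 = 0.1056
Sum = 0.19121.
The ratio is 0.1056 / 0.00306 (the normalizer cancels) = 34.510.

34.510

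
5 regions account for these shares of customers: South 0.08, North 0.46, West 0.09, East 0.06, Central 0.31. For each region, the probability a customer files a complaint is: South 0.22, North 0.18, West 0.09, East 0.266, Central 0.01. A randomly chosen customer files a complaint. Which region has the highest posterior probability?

Compute prior × likelihood for every hypothesis:
  South: 0.08 × 0.22 = 0.0176
  North: 0.46 × 0.18 = 0.0828
  West: 0.09 × 0.09 = 0.0081
  East: 0.06 × 0.266 = 0.01596
  Central: 0.31 × 0.01 = 0.0031
Total = 0.12756.
Largest term belongs to North, so North is most probable.

North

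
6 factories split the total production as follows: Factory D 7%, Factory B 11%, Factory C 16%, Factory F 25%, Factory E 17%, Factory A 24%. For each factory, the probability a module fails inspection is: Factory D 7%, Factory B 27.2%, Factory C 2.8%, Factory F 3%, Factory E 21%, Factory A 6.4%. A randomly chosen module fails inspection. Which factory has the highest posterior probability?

Factory E

Prior × likelihood for each hypothesis:
  Factory D: 0.07 × 0.07 = 0.0049
  Factory B: 0.11 × 0.272 = 0.02992
  Factory C: 0.16 × 0.028 = 0.00448
  Factory F: 0.25 × 0.03 = 0.0075
  Factory E: 0.17 × 0.21 = 0.0357
  Factory A: 0.24 × 0.064 = 0.01536
Normalizing constant = 0.09786.
Largest term belongs to Factory E, so Factory E is most probable.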